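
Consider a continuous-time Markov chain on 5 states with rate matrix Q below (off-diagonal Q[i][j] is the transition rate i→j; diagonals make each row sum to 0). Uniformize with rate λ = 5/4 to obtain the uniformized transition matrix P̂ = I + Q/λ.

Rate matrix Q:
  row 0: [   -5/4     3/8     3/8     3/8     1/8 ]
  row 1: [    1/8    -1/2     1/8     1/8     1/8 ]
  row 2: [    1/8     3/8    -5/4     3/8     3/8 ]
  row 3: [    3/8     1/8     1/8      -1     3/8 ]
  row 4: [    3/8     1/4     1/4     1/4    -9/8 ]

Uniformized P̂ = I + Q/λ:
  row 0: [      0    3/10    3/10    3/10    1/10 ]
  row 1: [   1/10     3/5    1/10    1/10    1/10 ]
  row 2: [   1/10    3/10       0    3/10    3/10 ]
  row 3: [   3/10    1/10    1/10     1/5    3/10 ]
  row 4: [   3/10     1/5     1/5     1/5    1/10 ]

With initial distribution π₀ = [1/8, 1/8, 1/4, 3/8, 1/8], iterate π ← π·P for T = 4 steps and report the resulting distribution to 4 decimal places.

π = [0.1587, 0.3430, 0.1349, 0.1959, 0.1675]

t=0: π = [0.1250, 0.1250, 0.2500, 0.3750, 0.1250]
t=1: π = [0.1875, 0.2500, 0.1125, 0.2250, 0.2250]
t=2: π = [0.1713, 0.3075, 0.1488, 0.2050, 0.1675]
t=3: π = [0.1574, 0.3345, 0.1361, 0.2013, 0.1708]
t=4: π = [0.1587, 0.3430, 0.1349, 0.1959, 0.1675]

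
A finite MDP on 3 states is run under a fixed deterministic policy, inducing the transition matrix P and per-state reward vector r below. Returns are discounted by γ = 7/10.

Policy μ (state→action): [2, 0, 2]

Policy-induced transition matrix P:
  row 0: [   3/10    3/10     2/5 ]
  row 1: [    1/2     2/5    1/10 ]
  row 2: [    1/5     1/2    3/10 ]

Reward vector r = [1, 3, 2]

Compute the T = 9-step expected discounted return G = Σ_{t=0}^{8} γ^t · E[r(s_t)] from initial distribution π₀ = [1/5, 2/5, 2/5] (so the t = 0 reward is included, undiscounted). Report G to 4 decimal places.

G = 6.7062

t=0: π = [0.2000, 0.4000, 0.4000], E[r] = 2.2000, γ^t·E[r] = 2.200000, running G = 2.200000
t=1: π = [0.3400, 0.4200, 0.2400], E[r] = 2.0800, γ^t·E[r] = 1.456000, running G = 3.656000
t=2: π = [0.3600, 0.3900, 0.2500], E[r] = 2.0300, γ^t·E[r] = 0.994700, running G = 4.650700
t=3: π = [0.3530, 0.3890, 0.2580], E[r] = 2.0360, γ^t·E[r] = 0.698348, running G = 5.349048
t=4: π = [0.3520, 0.3905, 0.2575], E[r] = 2.0385, γ^t·E[r] = 0.489444, running G = 5.838492
t=5: π = [0.3524, 0.3906, 0.2571], E[r] = 2.0382, γ^t·E[r] = 0.342560, running G = 6.181052
t=6: π = [0.3524, 0.3905, 0.2571], E[r] = 2.0381, γ^t·E[r] = 0.239777, running G = 6.420830
t=7: π = [0.3524, 0.3905, 0.2571], E[r] = 2.0381, γ^t·E[r] = 0.167845, running G = 6.588675
t=8: π = [0.3524, 0.3905, 0.2571], E[r] = 2.0381, γ^t·E[r] = 0.117492, running G = 6.706167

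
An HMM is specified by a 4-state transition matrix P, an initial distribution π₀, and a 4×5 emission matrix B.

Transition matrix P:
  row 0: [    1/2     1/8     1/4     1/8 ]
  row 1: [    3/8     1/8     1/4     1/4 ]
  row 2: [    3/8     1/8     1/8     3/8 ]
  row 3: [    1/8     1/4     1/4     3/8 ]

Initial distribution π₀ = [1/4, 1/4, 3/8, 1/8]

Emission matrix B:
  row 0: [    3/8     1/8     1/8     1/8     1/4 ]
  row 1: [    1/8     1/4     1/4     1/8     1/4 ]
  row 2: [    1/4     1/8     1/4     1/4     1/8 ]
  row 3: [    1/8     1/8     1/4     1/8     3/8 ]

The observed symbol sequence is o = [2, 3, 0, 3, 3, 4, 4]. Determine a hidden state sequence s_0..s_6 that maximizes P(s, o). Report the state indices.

t=0: δ = [3.125e-02, 6.250e-02, 9.375e-02, 3.125e-02]  (obs o_0=2)
t=1: δ = [4.395e-03, 1.465e-03, 3.906e-03, 4.395e-03]  ψ = [2, 2, 1, 2]  (obs o_1=3)
t=2: δ = [8.240e-04, 1.373e-04, 2.747e-04, 2.060e-04]  ψ = [0, 3, 0, 3]  (obs o_2=0)
t=3: δ = [5.150e-05, 1.287e-05, 5.150e-05, 1.287e-05]  ψ = [0, 0, 0, 0]  (obs o_3=3)
t=4: δ = [3.219e-06, 8.047e-07, 3.219e-06, 2.414e-06]  ψ = [0, 0, 0, 2]  (obs o_4=3)
t=5: δ = [4.023e-07, 1.509e-07, 1.006e-07, 4.526e-07]  ψ = [0, 3, 0, 2]  (obs o_5=4)
t=6: δ = [5.029e-08, 2.829e-08, 1.414e-08, 6.365e-08]  ψ = [0, 3, 3, 3]  (obs o_6=4)
backtrack: best end state = 3; path = [2, 0, 0, 0, 2, 3, 3]

path = [2, 0, 0, 0, 2, 3, 3]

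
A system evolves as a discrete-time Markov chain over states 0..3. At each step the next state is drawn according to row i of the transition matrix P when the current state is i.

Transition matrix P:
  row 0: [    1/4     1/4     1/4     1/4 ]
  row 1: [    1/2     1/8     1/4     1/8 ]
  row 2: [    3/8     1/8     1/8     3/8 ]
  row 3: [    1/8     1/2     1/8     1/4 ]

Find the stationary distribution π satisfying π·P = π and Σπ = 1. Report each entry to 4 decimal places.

Balance equations π_j = Σ_i π_i·P[i][j]:
  π_0 = 1/4·π_0 + 1/2·π_1 + 3/8·π_2 + 1/8·π_3
  π_1 = 1/4·π_0 + 1/8·π_1 + 1/8·π_2 + 1/2·π_3
  π_2 = 1/4·π_0 + 1/4·π_1 + 1/8·π_2 + 1/8·π_3
  normalize: π_0 + π_1 + π_2 + π_3 = 1
Solving the linear system gives exactly π = [4/13, 43/169, 33/169, 41/169].

π = [0.3077, 0.2544, 0.1953, 0.2426]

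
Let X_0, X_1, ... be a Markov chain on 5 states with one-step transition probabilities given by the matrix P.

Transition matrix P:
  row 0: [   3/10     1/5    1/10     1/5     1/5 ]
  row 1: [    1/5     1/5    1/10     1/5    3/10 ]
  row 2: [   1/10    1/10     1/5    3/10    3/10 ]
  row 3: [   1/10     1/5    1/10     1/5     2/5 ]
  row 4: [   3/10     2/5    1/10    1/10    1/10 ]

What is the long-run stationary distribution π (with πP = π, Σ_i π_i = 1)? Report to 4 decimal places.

Balance equations π_j = Σ_i π_i·P[i][j]:
  π_0 = 3/10·π_0 + 1/5·π_1 + 1/10·π_2 + 1/10·π_3 + 3/10·π_4
  π_1 = 1/5·π_0 + 1/5·π_1 + 1/10·π_2 + 1/5·π_3 + 2/5·π_4
  π_2 = 1/10·π_0 + 1/10·π_1 + 1/5·π_2 + 1/10·π_3 + 1/10·π_4
  π_3 = 1/5·π_0 + 1/5·π_1 + 3/10·π_2 + 1/5·π_3 + 1/10·π_4
  normalize: π_0 + π_1 + π_2 + π_3 + π_4 = 1
Solving the linear system gives exactly π = [13/60, 118/495, 1/9, 41/220, 49/198].

π = [0.2167, 0.2384, 0.1111, 0.1864, 0.2475]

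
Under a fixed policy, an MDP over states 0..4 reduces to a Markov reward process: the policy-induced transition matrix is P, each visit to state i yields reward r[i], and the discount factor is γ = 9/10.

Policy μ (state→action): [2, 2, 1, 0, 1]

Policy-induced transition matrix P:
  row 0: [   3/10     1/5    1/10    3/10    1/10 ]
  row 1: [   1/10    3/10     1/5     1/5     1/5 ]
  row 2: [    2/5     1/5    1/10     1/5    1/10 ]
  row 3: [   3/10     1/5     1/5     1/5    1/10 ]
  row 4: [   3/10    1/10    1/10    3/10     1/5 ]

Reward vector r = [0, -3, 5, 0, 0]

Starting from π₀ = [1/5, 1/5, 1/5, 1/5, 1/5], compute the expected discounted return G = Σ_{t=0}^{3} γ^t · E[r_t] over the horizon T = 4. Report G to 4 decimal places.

t=0: π = [0.2000, 0.2000, 0.2000, 0.2000, 0.2000], E[r] = 0.4000, γ^t·E[r] = 0.400000, running G = 0.400000
t=1: π = [0.2800, 0.2000, 0.1400, 0.2400, 0.1400], E[r] = 0.1000, γ^t·E[r] = 0.090000, running G = 0.490000
t=2: π = [0.2740, 0.2060, 0.1440, 0.2420, 0.1340], E[r] = 0.1020, γ^t·E[r] = 0.082620, running G = 0.572620
t=3: π = [0.2732, 0.2072, 0.1448, 0.2408, 0.1340], E[r] = 0.1024, γ^t·E[r] = 0.074650, running G = 0.647270

G = 0.6473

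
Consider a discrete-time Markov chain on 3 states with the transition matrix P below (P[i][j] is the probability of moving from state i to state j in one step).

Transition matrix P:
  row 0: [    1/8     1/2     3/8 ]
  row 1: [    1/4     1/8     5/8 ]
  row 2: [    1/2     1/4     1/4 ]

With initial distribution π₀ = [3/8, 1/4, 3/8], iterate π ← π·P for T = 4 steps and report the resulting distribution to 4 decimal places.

t=0: π = [0.3750, 0.2500, 0.3750]
t=1: π = [0.2969, 0.3125, 0.3906]
t=2: π = [0.3105, 0.2852, 0.4043]
t=3: π = [0.3123, 0.2920, 0.3958]
t=4: π = [0.3099, 0.2916, 0.3985]

π = [0.3099, 0.2916, 0.3985]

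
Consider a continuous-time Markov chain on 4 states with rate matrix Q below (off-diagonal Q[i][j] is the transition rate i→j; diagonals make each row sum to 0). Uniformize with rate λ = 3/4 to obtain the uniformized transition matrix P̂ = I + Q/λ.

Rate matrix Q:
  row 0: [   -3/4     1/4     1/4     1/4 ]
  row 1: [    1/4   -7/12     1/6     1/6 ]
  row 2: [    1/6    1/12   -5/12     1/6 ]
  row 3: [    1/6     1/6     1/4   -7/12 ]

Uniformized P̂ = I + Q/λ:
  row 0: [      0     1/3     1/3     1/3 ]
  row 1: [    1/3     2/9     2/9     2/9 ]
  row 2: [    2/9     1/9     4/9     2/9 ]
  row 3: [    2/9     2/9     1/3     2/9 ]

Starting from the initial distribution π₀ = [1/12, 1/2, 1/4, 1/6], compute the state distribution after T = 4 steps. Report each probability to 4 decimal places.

π = [0.1995, 0.2064, 0.3492, 0.2450]

t=0: π = [0.0833, 0.5000, 0.2500, 0.1667]
t=1: π = [0.2593, 0.2037, 0.3056, 0.2315]
t=2: π = [0.1872, 0.2171, 0.3447, 0.2510]
t=3: π = [0.2047, 0.2047, 0.3475, 0.2430]
t=4: π = [0.1995, 0.2064, 0.3492, 0.2450]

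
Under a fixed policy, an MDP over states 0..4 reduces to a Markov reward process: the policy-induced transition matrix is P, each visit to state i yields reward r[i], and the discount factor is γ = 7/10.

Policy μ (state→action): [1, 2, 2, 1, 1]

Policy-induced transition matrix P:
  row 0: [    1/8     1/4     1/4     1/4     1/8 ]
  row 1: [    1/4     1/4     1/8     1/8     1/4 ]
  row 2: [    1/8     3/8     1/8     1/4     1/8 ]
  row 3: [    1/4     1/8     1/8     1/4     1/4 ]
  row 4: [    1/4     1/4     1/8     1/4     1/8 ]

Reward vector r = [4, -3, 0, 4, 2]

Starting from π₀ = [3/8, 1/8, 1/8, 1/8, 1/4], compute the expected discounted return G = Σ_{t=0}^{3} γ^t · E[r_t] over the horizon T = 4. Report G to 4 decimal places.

G = 4.1174

t=0: π = [0.3750, 0.1250, 0.1250, 0.1250, 0.2500], E[r] = 2.1250, γ^t·E[r] = 2.125000, running G = 2.125000
t=1: π = [0.1875, 0.2500, 0.1719, 0.2344, 0.1563], E[r] = 1.2500, γ^t·E[r] = 0.875000, running G = 3.000000
t=2: π = [0.2051, 0.2422, 0.1484, 0.2188, 0.1855], E[r] = 1.3398, γ^t·E[r] = 0.656523, running G = 3.656523
t=3: π = [0.2058, 0.2412, 0.1506, 0.2197, 0.1826], E[r] = 1.3438, γ^t·E[r] = 0.460906, running G = 4.117430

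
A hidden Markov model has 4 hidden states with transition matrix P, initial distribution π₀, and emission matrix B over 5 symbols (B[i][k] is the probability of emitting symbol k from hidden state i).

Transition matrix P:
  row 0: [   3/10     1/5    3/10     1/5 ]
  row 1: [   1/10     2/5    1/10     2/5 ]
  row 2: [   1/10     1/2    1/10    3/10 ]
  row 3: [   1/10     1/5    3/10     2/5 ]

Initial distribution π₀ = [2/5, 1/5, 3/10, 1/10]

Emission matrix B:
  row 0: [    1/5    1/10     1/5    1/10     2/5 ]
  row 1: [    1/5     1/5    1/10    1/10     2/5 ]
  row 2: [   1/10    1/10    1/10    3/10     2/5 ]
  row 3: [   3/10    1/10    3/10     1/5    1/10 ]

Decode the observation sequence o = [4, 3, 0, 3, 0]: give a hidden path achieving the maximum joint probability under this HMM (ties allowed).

path = [0, 2, 1, 3, 3]

t=0: δ = [1.600e-01, 8.000e-02, 1.200e-01, 1.000e-02]  (obs o_0=4)
t=1: δ = [4.800e-03, 6.000e-03, 1.440e-02, 7.200e-03]  ψ = [0, 2, 0, 2]  (obs o_1=3)
t=2: δ = [2.880e-04, 1.440e-03, 2.160e-04, 1.296e-03]  ψ = [0, 2, 3, 2]  (obs o_2=0)
t=3: δ = [1.440e-05, 5.760e-05, 1.166e-04, 1.152e-04]  ψ = [1, 1, 3, 1]  (obs o_3=3)
t=4: δ = [2.333e-06, 1.166e-05, 3.456e-06, 1.382e-05]  ψ = [2, 2, 3, 3]  (obs o_4=0)
backtrack: best end state = 3; path = [0, 2, 1, 3, 3]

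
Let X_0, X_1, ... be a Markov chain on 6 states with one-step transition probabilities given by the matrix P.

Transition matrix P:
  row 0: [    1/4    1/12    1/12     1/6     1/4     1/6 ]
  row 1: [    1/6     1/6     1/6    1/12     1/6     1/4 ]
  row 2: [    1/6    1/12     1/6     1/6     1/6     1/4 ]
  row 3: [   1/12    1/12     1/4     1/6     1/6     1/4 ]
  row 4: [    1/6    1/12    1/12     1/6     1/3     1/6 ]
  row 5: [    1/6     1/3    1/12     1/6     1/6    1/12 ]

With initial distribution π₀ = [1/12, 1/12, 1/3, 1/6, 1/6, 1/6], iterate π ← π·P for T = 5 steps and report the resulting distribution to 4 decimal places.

π = [0.1677, 0.1419, 0.1320, 0.1548, 0.2168, 0.1868]

t=0: π = [0.0833, 0.0833, 0.3333, 0.1667, 0.1667, 0.1667]
t=1: π = [0.1597, 0.1319, 0.1458, 0.1597, 0.2014, 0.2014]
t=2: π = [0.1667, 0.1447, 0.1331, 0.1557, 0.2135, 0.1863]
t=3: π = [0.1676, 0.1420, 0.1324, 0.1546, 0.2161, 0.1873]
t=4: π = [0.1677, 0.1420, 0.1320, 0.1548, 0.2167, 0.1868]
t=5: π = [0.1677, 0.1419, 0.1320, 0.1548, 0.2168, 0.1868]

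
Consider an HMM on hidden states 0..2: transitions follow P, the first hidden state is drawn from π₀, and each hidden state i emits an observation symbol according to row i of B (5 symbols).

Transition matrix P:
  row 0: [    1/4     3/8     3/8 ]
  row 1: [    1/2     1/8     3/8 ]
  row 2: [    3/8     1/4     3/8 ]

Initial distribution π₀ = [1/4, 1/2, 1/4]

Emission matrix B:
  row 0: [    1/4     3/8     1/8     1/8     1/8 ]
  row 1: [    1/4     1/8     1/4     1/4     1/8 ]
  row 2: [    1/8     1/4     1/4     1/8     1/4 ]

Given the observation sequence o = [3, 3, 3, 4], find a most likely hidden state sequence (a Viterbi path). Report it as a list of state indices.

path = [1, 0, 1, 2]

t=0: δ = [3.125e-02, 1.250e-01, 3.125e-02]  (obs o_0=3)
t=1: δ = [7.812e-03, 3.906e-03, 5.859e-03]  ψ = [1, 1, 1]  (obs o_1=3)
t=2: δ = [2.747e-04, 7.324e-04, 3.662e-04]  ψ = [2, 0, 0]  (obs o_2=3)
t=3: δ = [4.578e-05, 1.287e-05, 6.866e-05]  ψ = [1, 0, 1]  (obs o_3=4)
backtrack: best end state = 2; path = [1, 0, 1, 2]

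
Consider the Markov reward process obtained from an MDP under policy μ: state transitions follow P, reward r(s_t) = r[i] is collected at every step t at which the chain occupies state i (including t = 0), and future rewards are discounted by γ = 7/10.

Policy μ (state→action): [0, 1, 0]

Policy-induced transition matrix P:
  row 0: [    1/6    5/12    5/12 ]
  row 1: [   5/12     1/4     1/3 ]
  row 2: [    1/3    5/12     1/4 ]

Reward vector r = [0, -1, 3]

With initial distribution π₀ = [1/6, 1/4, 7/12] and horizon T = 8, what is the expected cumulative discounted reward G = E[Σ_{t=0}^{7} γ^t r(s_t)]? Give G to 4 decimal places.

t=0: π = [0.1667, 0.2500, 0.5833], E[r] = 1.5000, γ^t·E[r] = 1.500000, running G = 1.500000
t=1: π = [0.3264, 0.3750, 0.2986], E[r] = 0.5208, γ^t·E[r] = 0.364583, running G = 1.864583
t=2: π = [0.3102, 0.3542, 0.3356], E[r] = 0.6528, γ^t·E[r] = 0.319861, running G = 2.184444
t=3: π = [0.3111, 0.3576, 0.3312], E[r] = 0.6360, γ^t·E[r] = 0.218146, running G = 2.402591
t=4: π = [0.3113, 0.3571, 0.3317], E[r] = 0.6379, γ^t·E[r] = 0.153166, running G = 2.555757
t=5: π = [0.3112, 0.3572, 0.3316], E[r] = 0.6377, γ^t·E[r] = 0.107186, running G = 2.662943
t=6: π = [0.3112, 0.3571, 0.3316], E[r] = 0.6378, γ^t·E[r] = 0.075031, running G = 2.737974
t=7: π = [0.3112, 0.3571, 0.3316], E[r] = 0.6378, γ^t·E[r] = 0.052522, running G = 2.790496

G = 2.7905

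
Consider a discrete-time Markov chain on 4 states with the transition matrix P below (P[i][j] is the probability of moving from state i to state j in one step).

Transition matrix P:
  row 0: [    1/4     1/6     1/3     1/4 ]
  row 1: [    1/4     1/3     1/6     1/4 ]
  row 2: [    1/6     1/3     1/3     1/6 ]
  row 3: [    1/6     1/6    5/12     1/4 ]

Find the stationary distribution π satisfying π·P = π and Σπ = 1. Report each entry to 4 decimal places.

Balance equations π_j = Σ_i π_i·P[i][j]:
  π_0 = 1/4·π_0 + 1/4·π_1 + 1/6·π_2 + 1/6·π_3
  π_1 = 1/6·π_0 + 1/3·π_1 + 1/3·π_2 + 1/6·π_3
  π_2 = 1/3·π_0 + 1/6·π_1 + 1/3·π_2 + 5/12·π_3
  normalize: π_0 + π_1 + π_2 + π_3 = 1
Solving the linear system gives exactly π = [22/107, 28/107, 33/107, 24/107].

π = [0.2056, 0.2617, 0.3084, 0.2243]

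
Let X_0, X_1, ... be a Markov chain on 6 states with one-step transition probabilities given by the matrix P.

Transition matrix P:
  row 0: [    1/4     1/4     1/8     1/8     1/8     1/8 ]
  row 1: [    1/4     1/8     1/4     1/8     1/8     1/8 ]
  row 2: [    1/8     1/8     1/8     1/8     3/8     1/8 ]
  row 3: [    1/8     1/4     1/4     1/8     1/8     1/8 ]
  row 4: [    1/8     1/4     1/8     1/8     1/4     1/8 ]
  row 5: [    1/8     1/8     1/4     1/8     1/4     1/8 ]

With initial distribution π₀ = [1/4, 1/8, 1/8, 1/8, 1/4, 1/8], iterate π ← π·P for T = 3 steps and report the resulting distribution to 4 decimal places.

t=0: π = [0.2500, 0.1250, 0.1250, 0.1250, 0.2500, 0.1250]
t=1: π = [0.1719, 0.2031, 0.1719, 0.1250, 0.2031, 0.1250]
t=2: π = [0.1719, 0.1875, 0.1816, 0.1250, 0.2090, 0.1250]
t=3: π = [0.1699, 0.1882, 0.1797, 0.1250, 0.2122, 0.1250]

π = [0.1699, 0.1882, 0.1797, 0.1250, 0.2122, 0.1250]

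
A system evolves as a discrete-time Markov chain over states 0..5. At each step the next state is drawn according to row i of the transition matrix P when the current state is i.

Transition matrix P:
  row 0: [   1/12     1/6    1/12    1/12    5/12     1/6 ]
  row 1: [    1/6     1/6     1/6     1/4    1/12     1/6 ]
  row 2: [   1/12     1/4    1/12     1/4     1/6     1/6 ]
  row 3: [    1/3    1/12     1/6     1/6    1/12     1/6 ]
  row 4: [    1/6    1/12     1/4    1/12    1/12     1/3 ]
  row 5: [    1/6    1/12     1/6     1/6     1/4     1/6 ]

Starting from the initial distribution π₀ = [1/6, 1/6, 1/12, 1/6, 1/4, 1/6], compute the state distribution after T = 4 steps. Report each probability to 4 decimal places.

t=0: π = [0.1667, 0.1667, 0.0833, 0.1667, 0.2500, 0.1667]
t=1: π = [0.1736, 0.1250, 0.1667, 0.1528, 0.1736, 0.2083]
t=2: π = [0.1638, 0.1360, 0.1528, 0.1620, 0.1898, 0.1956]
t=3: π = [0.1673, 0.1338, 0.1561, 0.1613, 0.1833, 0.1983]
t=4: π = [0.1666, 0.1344, 0.1550, 0.1616, 0.1852, 0.1972]

π = [0.1666, 0.1344, 0.1550, 0.1616, 0.1852, 0.1972]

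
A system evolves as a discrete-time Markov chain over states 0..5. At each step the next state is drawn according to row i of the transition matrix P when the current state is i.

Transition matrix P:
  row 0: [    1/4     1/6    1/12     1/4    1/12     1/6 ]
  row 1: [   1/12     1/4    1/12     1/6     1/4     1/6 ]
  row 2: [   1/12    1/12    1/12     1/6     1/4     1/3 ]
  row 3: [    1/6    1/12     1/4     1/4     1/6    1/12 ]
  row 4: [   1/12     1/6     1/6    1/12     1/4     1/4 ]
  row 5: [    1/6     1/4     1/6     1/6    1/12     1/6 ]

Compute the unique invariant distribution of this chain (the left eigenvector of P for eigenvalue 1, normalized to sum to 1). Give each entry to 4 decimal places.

Balance equations π_j = Σ_i π_i·P[i][j]:
  π_0 = 1/4·π_0 + 1/12·π_1 + 1/12·π_2 + 1/6·π_3 + 1/12·π_4 + 1/6·π_5
  π_1 = 1/6·π_0 + 1/4·π_1 + 1/12·π_2 + 1/12·π_3 + 1/6·π_4 + 1/4·π_5
  π_2 = 1/12·π_0 + 1/12·π_1 + 1/12·π_2 + 1/4·π_3 + 1/6·π_4 + 1/6·π_5
  π_3 = 1/4·π_0 + 1/6·π_1 + 1/6·π_2 + 1/4·π_3 + 1/12·π_4 + 1/6·π_5
  π_4 = 1/12·π_0 + 1/4·π_1 + 1/4·π_2 + 1/6·π_3 + 1/4·π_4 + 1/12·π_5
  normalize: π_0 + π_1 + π_2 + π_3 + π_4 + π_5 = 1
Solving the linear system gives exactly π = [12844/93839, 15945/93839, 13506/93839, 16689/93839, 16943/93839, 17912/93839].

π = [0.1369, 0.1699, 0.1439, 0.1778, 0.1806, 0.1909]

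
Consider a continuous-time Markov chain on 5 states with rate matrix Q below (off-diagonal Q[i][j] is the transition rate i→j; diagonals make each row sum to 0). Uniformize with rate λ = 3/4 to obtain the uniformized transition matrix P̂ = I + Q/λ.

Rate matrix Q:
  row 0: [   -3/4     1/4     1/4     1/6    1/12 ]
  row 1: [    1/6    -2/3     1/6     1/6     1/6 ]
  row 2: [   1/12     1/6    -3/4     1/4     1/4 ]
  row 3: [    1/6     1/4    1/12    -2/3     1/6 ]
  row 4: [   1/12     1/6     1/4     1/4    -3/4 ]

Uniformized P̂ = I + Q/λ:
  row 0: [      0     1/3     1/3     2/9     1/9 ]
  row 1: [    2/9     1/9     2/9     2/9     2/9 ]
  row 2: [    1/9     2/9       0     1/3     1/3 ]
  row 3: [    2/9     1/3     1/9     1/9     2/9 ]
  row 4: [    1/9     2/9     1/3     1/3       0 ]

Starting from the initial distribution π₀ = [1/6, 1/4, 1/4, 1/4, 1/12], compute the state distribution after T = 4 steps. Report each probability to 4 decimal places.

t=0: π = [0.1667, 0.2500, 0.2500, 0.2500, 0.0833]
t=1: π = [0.1481, 0.2407, 0.1667, 0.2315, 0.2130]
t=2: π = [0.1471, 0.2377, 0.1996, 0.2387, 0.1770]
t=3: π = [0.1477, 0.2387, 0.1874, 0.2375, 0.1887]
t=4: π = [0.1476, 0.2385, 0.1916, 0.2376, 0.1847]

π = [0.1476, 0.2385, 0.1916, 0.2376, 0.1847]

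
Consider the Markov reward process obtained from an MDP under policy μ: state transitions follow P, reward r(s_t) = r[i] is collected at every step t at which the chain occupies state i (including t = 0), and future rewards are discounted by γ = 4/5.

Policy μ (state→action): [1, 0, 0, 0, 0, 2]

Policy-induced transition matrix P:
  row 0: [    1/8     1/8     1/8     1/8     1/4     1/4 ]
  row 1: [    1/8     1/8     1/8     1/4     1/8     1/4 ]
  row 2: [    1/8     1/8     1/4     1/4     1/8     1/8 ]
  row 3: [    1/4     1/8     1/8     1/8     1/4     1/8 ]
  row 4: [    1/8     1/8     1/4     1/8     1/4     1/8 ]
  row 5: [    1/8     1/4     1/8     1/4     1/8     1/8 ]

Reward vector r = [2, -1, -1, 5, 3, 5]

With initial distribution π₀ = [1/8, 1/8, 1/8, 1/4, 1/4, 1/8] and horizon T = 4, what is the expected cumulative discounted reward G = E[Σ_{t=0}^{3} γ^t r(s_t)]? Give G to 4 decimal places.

G = 7.0520

t=0: π = [0.1250, 0.1250, 0.1250, 0.2500, 0.2500, 0.1250], E[r] = 2.6250, γ^t·E[r] = 2.625000, running G = 2.625000
t=1: π = [0.1563, 0.1406, 0.1719, 0.1719, 0.2031, 0.1563], E[r] = 2.2500, γ^t·E[r] = 1.800000, running G = 4.425000
t=2: π = [0.1465, 0.1445, 0.1719, 0.1836, 0.1914, 0.1621], E[r] = 2.2793, γ^t·E[r] = 1.458750, running G = 5.883750
t=3: π = [0.1479, 0.1453, 0.1704, 0.1848, 0.1902, 0.1614], E[r] = 2.2817, γ^t·E[r] = 1.168250, running G = 7.052000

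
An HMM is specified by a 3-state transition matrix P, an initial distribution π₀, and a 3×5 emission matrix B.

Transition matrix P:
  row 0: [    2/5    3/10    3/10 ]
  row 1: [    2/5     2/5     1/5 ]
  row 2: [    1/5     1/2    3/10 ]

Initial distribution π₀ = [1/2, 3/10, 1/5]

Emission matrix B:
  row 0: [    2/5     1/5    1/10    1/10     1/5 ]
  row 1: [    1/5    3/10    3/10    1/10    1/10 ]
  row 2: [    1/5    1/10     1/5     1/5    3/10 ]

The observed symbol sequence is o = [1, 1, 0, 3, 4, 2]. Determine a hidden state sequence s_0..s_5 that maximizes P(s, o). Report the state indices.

path = [1, 1, 0, 2, 2, 1]

t=0: δ = [1.000e-01, 9.000e-02, 2.000e-02]  (obs o_0=1)
t=1: δ = [8.000e-03, 1.080e-02, 3.000e-03]  ψ = [0, 1, 0]  (obs o_1=1)
t=2: δ = [1.728e-03, 8.640e-04, 4.800e-04]  ψ = [1, 1, 0]  (obs o_2=0)
t=3: δ = [6.912e-05, 5.184e-05, 1.037e-04]  ψ = [0, 0, 0]  (obs o_3=3)
t=4: δ = [5.530e-06, 5.184e-06, 9.331e-06]  ψ = [0, 2, 2]  (obs o_4=4)
t=5: δ = [2.212e-07, 1.400e-06, 5.599e-07]  ψ = [0, 2, 2]  (obs o_5=2)
backtrack: best end state = 1; path = [1, 1, 0, 2, 2, 1]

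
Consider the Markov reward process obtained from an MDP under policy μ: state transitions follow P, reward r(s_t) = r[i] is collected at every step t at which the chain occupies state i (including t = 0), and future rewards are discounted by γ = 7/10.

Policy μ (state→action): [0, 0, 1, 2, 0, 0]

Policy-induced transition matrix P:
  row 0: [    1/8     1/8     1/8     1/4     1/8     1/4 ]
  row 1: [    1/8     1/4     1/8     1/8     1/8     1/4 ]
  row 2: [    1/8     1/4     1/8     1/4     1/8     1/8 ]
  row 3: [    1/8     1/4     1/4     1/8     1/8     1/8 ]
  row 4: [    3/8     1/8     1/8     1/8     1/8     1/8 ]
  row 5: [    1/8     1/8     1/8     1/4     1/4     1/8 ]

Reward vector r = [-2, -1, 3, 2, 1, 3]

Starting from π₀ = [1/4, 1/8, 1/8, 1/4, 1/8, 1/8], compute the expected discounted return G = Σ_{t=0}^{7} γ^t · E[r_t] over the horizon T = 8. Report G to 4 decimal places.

t=0: π = [0.2500, 0.1250, 0.1250, 0.2500, 0.1250, 0.1250], E[r] = 0.7500, γ^t·E[r] = 0.750000, running G = 0.750000
t=1: π = [0.1563, 0.1875, 0.1563, 0.1875, 0.1406, 0.1719], E[r] = 1.0000, γ^t·E[r] = 0.700000, running G = 1.450000
t=2: π = [0.1602, 0.1914, 0.1484, 0.1855, 0.1465, 0.1680], E[r] = 0.9551, γ^t·E[r] = 0.467988, running G = 1.917988
t=3: π = [0.1616, 0.1907, 0.1482, 0.1846, 0.1460, 0.1689], E[r] = 0.9526, γ^t·E[r] = 0.326754, running G = 2.244743
t=4: π = [0.1615, 0.1904, 0.1481, 0.1848, 0.1461, 0.1690], E[r] = 0.9537, γ^t·E[r] = 0.228985, running G = 2.473727
t=5: π = [0.1615, 0.1904, 0.1481, 0.1848, 0.1461, 0.1690], E[r] = 0.9536, γ^t·E[r] = 0.160271, running G = 2.633998
t=6: π = [0.1615, 0.1904, 0.1481, 0.1848, 0.1461, 0.1690], E[r] = 0.9536, γ^t·E[r] = 0.112189, running G = 2.746186
t=7: π = [0.1615, 0.1904, 0.1481, 0.1848, 0.1461, 0.1690], E[r] = 0.9536, γ^t·E[r] = 0.078532, running G = 2.824719

G = 2.8247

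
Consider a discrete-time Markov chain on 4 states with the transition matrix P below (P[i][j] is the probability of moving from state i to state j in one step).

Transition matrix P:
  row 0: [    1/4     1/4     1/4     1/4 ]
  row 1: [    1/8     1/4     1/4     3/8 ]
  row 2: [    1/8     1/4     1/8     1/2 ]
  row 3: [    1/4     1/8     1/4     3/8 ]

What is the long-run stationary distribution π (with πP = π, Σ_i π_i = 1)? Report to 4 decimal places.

Balance equations π_j = Σ_i π_i·P[i][j]:
  π_0 = 1/4·π_0 + 1/8·π_1 + 1/8·π_2 + 1/4·π_3
  π_1 = 1/4·π_0 + 1/4·π_1 + 1/4·π_2 + 1/8·π_3
  π_2 = 1/4·π_0 + 1/4·π_1 + 1/8·π_2 + 1/4·π_3
  normalize: π_0 + π_1 + π_2 + π_3 = 1
Solving the linear system gives exactly π = [101/513, 104/513, 2/9, 194/513].

π = [0.1969, 0.2027, 0.2222, 0.3782]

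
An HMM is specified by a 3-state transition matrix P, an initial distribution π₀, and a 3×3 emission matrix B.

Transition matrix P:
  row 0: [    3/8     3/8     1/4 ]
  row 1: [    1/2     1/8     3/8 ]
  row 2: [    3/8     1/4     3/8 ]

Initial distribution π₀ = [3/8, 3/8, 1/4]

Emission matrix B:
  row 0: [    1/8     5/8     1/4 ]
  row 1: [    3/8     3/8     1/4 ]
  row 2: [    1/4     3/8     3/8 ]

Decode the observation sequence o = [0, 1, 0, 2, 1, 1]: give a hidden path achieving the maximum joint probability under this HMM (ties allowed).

path = [1, 0, 1, 2, 0, 0]

t=0: δ = [4.688e-02, 1.406e-01, 6.250e-02]  (obs o_0=0)
t=1: δ = [4.395e-02, 6.592e-03, 1.978e-02]  ψ = [1, 0, 1]  (obs o_1=1)
t=2: δ = [2.060e-03, 6.180e-03, 2.747e-03]  ψ = [0, 0, 0]  (obs o_2=0)
t=3: δ = [7.725e-04, 1.931e-04, 8.690e-04]  ψ = [1, 0, 1]  (obs o_3=2)
t=4: δ = [2.037e-04, 1.086e-04, 1.222e-04]  ψ = [2, 0, 2]  (obs o_4=1)
t=5: δ = [4.774e-05, 2.864e-05, 1.910e-05]  ψ = [0, 0, 0]  (obs o_5=1)
backtrack: best end state = 0; path = [1, 0, 1, 2, 0, 0]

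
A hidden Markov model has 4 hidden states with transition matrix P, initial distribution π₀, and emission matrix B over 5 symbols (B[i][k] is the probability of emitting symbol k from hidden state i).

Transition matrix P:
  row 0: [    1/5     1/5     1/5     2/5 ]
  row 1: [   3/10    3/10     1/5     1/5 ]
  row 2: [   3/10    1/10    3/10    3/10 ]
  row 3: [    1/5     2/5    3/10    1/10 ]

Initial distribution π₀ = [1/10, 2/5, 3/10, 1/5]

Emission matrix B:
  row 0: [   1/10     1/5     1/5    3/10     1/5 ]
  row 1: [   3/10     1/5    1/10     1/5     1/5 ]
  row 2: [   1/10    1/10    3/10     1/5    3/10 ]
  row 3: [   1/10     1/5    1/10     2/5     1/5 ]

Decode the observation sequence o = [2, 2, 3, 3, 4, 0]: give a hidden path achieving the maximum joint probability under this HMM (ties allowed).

path = [2, 2, 0, 3, 1, 1]

t=0: δ = [2.000e-02, 4.000e-02, 9.000e-02, 2.000e-02]  (obs o_0=2)
t=1: δ = [5.400e-03, 1.200e-03, 8.100e-03, 2.700e-03]  ψ = [2, 1, 2, 2]  (obs o_1=2)
t=2: δ = [7.290e-04, 2.160e-04, 4.860e-04, 9.720e-04]  ψ = [2, 0, 2, 2]  (obs o_2=3)
t=3: δ = [5.832e-05, 7.776e-05, 5.832e-05, 1.166e-04]  ψ = [3, 3, 3, 0]  (obs o_3=3)
t=4: δ = [4.666e-06, 9.331e-06, 1.050e-05, 4.666e-06]  ψ = [1, 3, 3, 0]  (obs o_4=4)
t=5: δ = [3.149e-07, 8.398e-07, 3.149e-07, 3.149e-07]  ψ = [2, 1, 2, 2]  (obs o_5=0)
backtrack: best end state = 1; path = [2, 2, 0, 3, 1, 1]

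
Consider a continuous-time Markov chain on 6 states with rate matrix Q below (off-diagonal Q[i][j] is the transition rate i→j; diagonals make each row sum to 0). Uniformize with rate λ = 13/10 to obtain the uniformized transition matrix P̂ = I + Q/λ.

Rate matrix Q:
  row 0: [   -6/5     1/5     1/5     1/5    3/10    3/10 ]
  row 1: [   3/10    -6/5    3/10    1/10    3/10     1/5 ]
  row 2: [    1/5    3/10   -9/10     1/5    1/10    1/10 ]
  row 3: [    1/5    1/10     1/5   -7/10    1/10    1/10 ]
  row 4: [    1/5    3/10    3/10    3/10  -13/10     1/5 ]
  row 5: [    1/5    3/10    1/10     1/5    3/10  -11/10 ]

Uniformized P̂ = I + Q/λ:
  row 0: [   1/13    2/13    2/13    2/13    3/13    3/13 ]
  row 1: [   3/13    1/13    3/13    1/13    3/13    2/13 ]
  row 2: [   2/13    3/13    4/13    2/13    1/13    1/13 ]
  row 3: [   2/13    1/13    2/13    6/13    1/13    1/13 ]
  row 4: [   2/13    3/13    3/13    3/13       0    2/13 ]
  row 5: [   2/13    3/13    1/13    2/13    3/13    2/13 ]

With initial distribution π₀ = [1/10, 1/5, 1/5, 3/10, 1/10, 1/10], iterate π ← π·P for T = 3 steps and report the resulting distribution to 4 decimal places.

t=0: π = [0.1000, 0.2000, 0.2000, 0.3000, 0.1000, 0.1000]
t=1: π = [0.1615, 0.1462, 0.2000, 0.2385, 0.1308, 0.1231]
t=2: π = [0.1527, 0.1592, 0.1964, 0.2260, 0.1331, 0.1325]
t=3: π = [0.1543, 0.1598, 0.1964, 0.2214, 0.1350, 0.1331]

π = [0.1543, 0.1598, 0.1964, 0.2214, 0.1350, 0.1331]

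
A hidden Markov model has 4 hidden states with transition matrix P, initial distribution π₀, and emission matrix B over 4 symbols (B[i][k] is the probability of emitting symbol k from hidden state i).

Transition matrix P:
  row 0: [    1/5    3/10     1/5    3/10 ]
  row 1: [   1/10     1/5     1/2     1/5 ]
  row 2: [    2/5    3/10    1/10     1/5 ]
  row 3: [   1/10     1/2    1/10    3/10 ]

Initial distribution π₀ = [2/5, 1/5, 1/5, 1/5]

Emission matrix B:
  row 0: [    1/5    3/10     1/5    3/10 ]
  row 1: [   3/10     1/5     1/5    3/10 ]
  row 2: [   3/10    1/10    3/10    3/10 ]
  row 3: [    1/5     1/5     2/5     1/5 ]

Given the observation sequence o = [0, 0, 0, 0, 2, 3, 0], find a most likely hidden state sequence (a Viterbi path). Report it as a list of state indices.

path = [0, 1, 2, 0, 3, 1, 2]

t=0: δ = [8.000e-02, 6.000e-02, 6.000e-02, 4.000e-02]  (obs o_0=0)
t=1: δ = [4.800e-03, 7.200e-03, 9.000e-03, 4.800e-03]  ψ = [2, 0, 1, 0]  (obs o_1=0)
t=2: δ = [7.200e-04, 8.100e-04, 1.080e-03, 3.600e-04]  ψ = [2, 2, 1, 2]  (obs o_2=0)
t=3: δ = [8.640e-05, 9.720e-05, 1.215e-04, 4.320e-05]  ψ = [2, 2, 1, 0]  (obs o_3=0)
t=4: δ = [9.720e-06, 7.290e-06, 1.458e-05, 1.037e-05]  ψ = [2, 2, 1, 0]  (obs o_4=2)
t=5: δ = [1.750e-06, 1.555e-06, 1.093e-06, 6.221e-07]  ψ = [2, 3, 1, 3]  (obs o_5=3)
t=6: δ = [8.748e-08, 1.575e-07, 2.333e-07, 1.050e-07]  ψ = [2, 0, 1, 0]  (obs o_6=0)
backtrack: best end state = 2; path = [0, 1, 2, 0, 3, 1, 2]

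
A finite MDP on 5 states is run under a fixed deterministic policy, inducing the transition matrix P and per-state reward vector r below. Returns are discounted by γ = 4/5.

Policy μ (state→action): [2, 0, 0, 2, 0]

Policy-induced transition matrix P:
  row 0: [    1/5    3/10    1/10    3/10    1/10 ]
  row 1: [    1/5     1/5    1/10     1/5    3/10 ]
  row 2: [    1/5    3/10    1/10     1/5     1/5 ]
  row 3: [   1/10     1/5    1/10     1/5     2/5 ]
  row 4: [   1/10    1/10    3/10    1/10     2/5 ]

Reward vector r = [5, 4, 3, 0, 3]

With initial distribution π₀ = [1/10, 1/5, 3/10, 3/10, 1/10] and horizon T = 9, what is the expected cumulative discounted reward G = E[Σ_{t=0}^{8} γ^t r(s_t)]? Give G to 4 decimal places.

G = 12.3114

t=0: π = [0.1000, 0.2000, 0.3000, 0.3000, 0.1000], E[r] = 2.5000, γ^t·E[r] = 2.500000, running G = 2.500000
t=1: π = [0.1600, 0.2300, 0.1200, 0.2000, 0.2900], E[r] = 2.9500, γ^t·E[r] = 2.360000, running G = 4.860000
t=2: π = [0.1510, 0.1990, 0.1580, 0.1870, 0.3050], E[r] = 2.9400, γ^t·E[r] = 1.881600, running G = 6.741600
t=3: π = [0.1508, 0.2004, 0.1610, 0.1846, 0.3032], E[r] = 2.9482, γ^t·E[r] = 1.509478, running G = 8.251078
t=4: π = [0.1512, 0.2009, 0.1606, 0.1848, 0.3025], E[r] = 2.9490, γ^t·E[r] = 1.207919, running G = 9.458997
t=5: π = [0.1513, 0.2009, 0.1605, 0.1849, 0.3024], E[r] = 2.9489, γ^t·E[r] = 0.966285, running G = 10.425282
t=6: π = [0.1513, 0.2009, 0.1605, 0.1849, 0.3024], E[r] = 2.9488, γ^t·E[r] = 0.773016, running G = 11.198298
t=7: π = [0.1513, 0.2009, 0.1605, 0.1849, 0.3024], E[r] = 2.9488, γ^t·E[r] = 0.618412, running G = 11.816710
t=8: π = [0.1513, 0.2009, 0.1605, 0.1849, 0.3024], E[r] = 2.9488, γ^t·E[r] = 0.494730, running G = 12.311439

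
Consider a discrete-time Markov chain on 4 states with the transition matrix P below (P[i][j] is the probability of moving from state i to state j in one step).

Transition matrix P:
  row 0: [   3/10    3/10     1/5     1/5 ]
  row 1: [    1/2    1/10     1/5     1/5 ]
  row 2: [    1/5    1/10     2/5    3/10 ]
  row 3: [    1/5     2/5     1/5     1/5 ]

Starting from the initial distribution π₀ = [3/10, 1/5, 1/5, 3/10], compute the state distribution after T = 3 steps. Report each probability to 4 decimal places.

π = [0.2976, 0.2280, 0.2496, 0.2248]

t=0: π = [0.3000, 0.2000, 0.2000, 0.3000]
t=1: π = [0.2900, 0.2500, 0.2400, 0.2200]
t=2: π = [0.3040, 0.2240, 0.2480, 0.2240]
t=3: π = [0.2976, 0.2280, 0.2496, 0.2248]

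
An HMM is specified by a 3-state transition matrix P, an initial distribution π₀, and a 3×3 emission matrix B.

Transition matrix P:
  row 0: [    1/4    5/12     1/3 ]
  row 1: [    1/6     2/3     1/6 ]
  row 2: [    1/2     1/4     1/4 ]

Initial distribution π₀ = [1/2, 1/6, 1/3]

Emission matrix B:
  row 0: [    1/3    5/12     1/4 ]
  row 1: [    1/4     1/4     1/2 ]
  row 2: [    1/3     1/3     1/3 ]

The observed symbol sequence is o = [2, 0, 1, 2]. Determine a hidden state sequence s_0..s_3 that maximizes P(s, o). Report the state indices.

t=0: δ = [1.250e-01, 8.333e-02, 1.111e-01]  (obs o_0=2)
t=1: δ = [1.852e-02, 1.389e-02, 1.389e-02]  ψ = [2, 1, 0]  (obs o_1=0)
t=2: δ = [2.894e-03, 2.315e-03, 2.058e-03]  ψ = [2, 1, 0]  (obs o_2=1)
t=3: δ = [2.572e-04, 7.716e-04, 3.215e-04]  ψ = [2, 1, 0]  (obs o_3=2)
backtrack: best end state = 1; path = [1, 1, 1, 1]

path = [1, 1, 1, 1]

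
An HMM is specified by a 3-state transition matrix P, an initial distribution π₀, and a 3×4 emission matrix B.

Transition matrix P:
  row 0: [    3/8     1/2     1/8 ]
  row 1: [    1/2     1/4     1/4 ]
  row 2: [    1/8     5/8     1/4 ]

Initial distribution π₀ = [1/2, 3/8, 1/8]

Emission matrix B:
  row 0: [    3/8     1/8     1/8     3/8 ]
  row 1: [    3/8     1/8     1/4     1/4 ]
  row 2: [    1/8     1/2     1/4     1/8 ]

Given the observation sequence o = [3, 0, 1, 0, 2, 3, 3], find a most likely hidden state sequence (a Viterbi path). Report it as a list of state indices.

path = [0, 1, 2, 1, 2, 1, 0]

t=0: δ = [1.875e-01, 9.375e-02, 1.562e-02]  (obs o_0=3)
t=1: δ = [2.637e-02, 3.516e-02, 2.930e-03]  ψ = [0, 0, 0]  (obs o_1=0)
t=2: δ = [2.197e-03, 1.648e-03, 4.395e-03]  ψ = [1, 0, 1]  (obs o_2=1)
t=3: δ = [3.090e-04, 1.030e-03, 1.373e-04]  ψ = [0, 2, 2]  (obs o_3=0)
t=4: δ = [6.437e-05, 6.437e-05, 6.437e-05]  ψ = [1, 1, 1]  (obs o_4=2)
t=5: δ = [1.207e-05, 1.006e-05, 2.012e-06]  ψ = [1, 2, 1]  (obs o_5=3)
t=6: δ = [1.886e-06, 1.509e-06, 3.143e-07]  ψ = [1, 0, 1]  (obs o_6=3)
backtrack: best end state = 0; path = [0, 1, 2, 1, 2, 1, 0]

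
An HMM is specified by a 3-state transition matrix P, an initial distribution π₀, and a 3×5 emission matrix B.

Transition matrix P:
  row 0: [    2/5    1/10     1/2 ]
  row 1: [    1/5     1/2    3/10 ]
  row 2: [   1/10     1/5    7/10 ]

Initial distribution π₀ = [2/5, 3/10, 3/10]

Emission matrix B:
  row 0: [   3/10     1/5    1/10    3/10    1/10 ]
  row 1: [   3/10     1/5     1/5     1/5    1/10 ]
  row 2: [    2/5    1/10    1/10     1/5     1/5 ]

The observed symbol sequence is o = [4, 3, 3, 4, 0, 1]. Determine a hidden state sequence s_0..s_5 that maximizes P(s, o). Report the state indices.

path = [2, 2, 2, 2, 2, 2]

t=0: δ = [4.000e-02, 3.000e-02, 6.000e-02]  (obs o_0=4)
t=1: δ = [4.800e-03, 3.000e-03, 8.400e-03]  ψ = [0, 1, 2]  (obs o_1=3)
t=2: δ = [5.760e-04, 3.360e-04, 1.176e-03]  ψ = [0, 2, 2]  (obs o_2=3)
t=3: δ = [2.304e-05, 2.352e-05, 1.646e-04]  ψ = [0, 2, 2]  (obs o_3=4)
t=4: δ = [4.939e-06, 9.878e-06, 4.610e-05]  ψ = [2, 2, 2]  (obs o_4=0)
t=5: δ = [9.220e-07, 1.844e-06, 3.227e-06]  ψ = [2, 2, 2]  (obs o_5=1)
backtrack: best end state = 2; path = [2, 2, 2, 2, 2, 2]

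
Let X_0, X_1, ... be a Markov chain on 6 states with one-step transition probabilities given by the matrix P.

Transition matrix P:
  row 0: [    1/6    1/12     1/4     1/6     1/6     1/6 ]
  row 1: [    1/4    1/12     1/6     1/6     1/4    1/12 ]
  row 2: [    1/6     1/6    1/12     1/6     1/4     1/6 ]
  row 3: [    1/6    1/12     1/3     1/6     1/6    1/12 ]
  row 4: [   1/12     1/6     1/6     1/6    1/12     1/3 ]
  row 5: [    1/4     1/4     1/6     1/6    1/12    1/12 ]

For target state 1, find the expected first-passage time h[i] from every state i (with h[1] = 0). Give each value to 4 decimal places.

h = [7.0995, 0.0000, 6.5455, 7.1366, 6.4423, 6.1004]

First-step conditioning: h[1] = 0; for i ≠ 1, h[i] = 1 + Σ_k P[i][k]·h[k].
  h[0] = 1 + 1/6·h[0] + 1/4·h[2] + 1/6·h[3] + 1/6·h[4] + 1/6·h[5]
  h[2] = 1 + 1/6·h[0] + 1/12·h[2] + 1/6·h[3] + 1/4·h[4] + 1/6·h[5]
  h[3] = 1 + 1/6·h[0] + 1/3·h[2] + 1/6·h[3] + 1/6·h[4] + 1/12·h[5]
  h[4] = 1 + 1/12·h[0] + 1/6·h[2] + 1/6·h[3] + 1/12·h[4] + 1/3·h[5]
  h[5] = 1 + 1/4·h[0] + 1/6·h[2] + 1/6·h[3] + 1/12·h[4] + 1/12·h[5]
Solving the 5×5 linear system over states ≠ 1 gives exactly h = [15768/2221, 0, 72/11, 174354/24431, 157392/24431, 149040/24431] (h[1] = 0 is the target).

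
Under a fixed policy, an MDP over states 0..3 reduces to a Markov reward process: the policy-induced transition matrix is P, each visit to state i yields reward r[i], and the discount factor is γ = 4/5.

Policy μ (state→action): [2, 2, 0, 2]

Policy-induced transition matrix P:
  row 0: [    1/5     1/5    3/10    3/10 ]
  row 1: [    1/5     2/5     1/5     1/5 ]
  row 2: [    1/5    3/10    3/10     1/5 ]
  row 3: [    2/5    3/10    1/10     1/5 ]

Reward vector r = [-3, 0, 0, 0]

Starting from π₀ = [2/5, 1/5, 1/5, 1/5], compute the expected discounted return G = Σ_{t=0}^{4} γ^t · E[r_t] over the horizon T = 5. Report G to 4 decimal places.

G = -2.9292

t=0: π = [0.4000, 0.2000, 0.2000, 0.2000], E[r] = -1.2000, γ^t·E[r] = -1.200000, running G = -1.200000
t=1: π = [0.2400, 0.2800, 0.2400, 0.2400], E[r] = -0.7200, γ^t·E[r] = -0.576000, running G = -1.776000
t=2: π = [0.2480, 0.3040, 0.2240, 0.2240], E[r] = -0.7440, γ^t·E[r] = -0.476160, running G = -2.252160
t=3: π = [0.2448, 0.3056, 0.2248, 0.2248], E[r] = -0.7344, γ^t·E[r] = -0.376013, running G = -2.628173
t=4: π = [0.2450, 0.3061, 0.2245, 0.2245], E[r] = -0.7349, γ^t·E[r] = -0.301007, running G = -2.929180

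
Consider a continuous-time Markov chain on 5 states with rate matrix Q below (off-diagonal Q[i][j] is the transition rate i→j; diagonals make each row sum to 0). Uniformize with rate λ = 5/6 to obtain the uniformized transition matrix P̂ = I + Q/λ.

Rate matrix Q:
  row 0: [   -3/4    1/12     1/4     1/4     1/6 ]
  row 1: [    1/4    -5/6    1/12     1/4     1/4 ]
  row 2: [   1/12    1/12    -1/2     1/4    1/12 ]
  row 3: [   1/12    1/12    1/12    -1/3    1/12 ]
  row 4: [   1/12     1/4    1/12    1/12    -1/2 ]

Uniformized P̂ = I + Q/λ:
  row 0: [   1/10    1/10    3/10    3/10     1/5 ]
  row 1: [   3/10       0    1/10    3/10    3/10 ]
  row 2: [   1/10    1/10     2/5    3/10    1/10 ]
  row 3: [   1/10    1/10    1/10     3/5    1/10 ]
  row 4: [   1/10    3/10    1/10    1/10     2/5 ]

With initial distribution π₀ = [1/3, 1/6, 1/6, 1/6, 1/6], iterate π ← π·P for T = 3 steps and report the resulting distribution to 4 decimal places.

π = [0.1263, 0.1272, 0.1822, 0.3652, 0.1992]

t=0: π = [0.3333, 0.1667, 0.1667, 0.1667, 0.1667]
t=1: π = [0.1333, 0.1167, 0.2167, 0.3167, 0.2167]
t=2: π = [0.1233, 0.1317, 0.1917, 0.3517, 0.2017]
t=3: π = [0.1263, 0.1272, 0.1822, 0.3652, 0.1992]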